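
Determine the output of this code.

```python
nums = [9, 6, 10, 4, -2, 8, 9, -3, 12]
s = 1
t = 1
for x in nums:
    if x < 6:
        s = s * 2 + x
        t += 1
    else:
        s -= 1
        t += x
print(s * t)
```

-696

x=9: not <6, s = 1-1 = 0; t=10
x=6: not <6, s = 0-1 = -1; t=16
x=10: not <6, s = (-1)-1 = -2; t=26
x=4: <6, s = (-2)*2+4 = 0; t=27
x=-2: <6, s = 0*2+(-2) = -2; t=28
x=8: not <6, s = (-2)-1 = -3; t=36
x=9: not <6, s = (-3)-1 = -4; t=45
x=-3: <6, s = (-4)*2+(-3) = -11; t=46
x=12: not <6, s = (-11)-1 = -12; t=58
s*t = (-12)*58 = -696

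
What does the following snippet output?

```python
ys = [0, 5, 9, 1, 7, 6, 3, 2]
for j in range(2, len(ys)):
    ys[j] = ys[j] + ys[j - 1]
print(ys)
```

j=2: ys[2] = 9+5 = 14 → [0, 5, 14, 1, 7, 6, 3, 2]
j=3: ys[3] = 1+14 = 15 → [0, 5, 14, 15, 7, 6, 3, 2]
j=4: ys[4] = 7+15 = 22 → [0, 5, 14, 15, 22, 6, 3, 2]
j=5: ys[5] = 6+22 = 28 → [0, 5, 14, 15, 22, 28, 3, 2]
j=6: ys[6] = 3+28 = 31 → [0, 5, 14, 15, 22, 28, 31, 2]
j=7: ys[7] = 2+31 = 33 → [0, 5, 14, 15, 22, 28, 31, 33]

[0, 5, 14, 15, 22, 28, 31, 33]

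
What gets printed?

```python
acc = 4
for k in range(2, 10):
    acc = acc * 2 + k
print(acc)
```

k=2: acc = 4*2+2 = 10
k=3: acc = 10*2+3 = 23
k=4: acc = 23*2+4 = 50
k=5: acc = 50*2+5 = 105
k=6: acc = 105*2+6 = 216
k=7: acc = 216*2+7 = 439
k=8: acc = 439*2+8 = 886
k=9: acc = 886*2+9 = 1781

1781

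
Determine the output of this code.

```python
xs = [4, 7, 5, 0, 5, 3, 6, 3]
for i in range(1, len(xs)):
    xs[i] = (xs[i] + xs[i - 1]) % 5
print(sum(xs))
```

i=1: xs[1] = (7+4)%5 = 1 → [4, 1, 5, 0, 5, 3, 6, 3]
i=2: xs[2] = (5+1)%5 = 1 → [4, 1, 1, 0, 5, 3, 6, 3]
i=3: xs[3] = (0+1)%5 = 1 → [4, 1, 1, 1, 5, 3, 6, 3]
i=4: xs[4] = (5+1)%5 = 1 → [4, 1, 1, 1, 1, 3, 6, 3]
i=5: xs[5] = (3+1)%5 = 4 → [4, 1, 1, 1, 1, 4, 6, 3]
i=6: xs[6] = (6+4)%5 = 0 → [4, 1, 1, 1, 1, 4, 0, 3]
i=7: xs[7] = (3+0)%5 = 3 → [4, 1, 1, 1, 1, 4, 0, 3]
sum = 15

15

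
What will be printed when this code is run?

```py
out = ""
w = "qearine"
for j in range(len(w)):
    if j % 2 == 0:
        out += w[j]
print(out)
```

qaie

j=0: add 'q' → 'q'
j=1: skip
j=2: add 'a' → 'qa'
j=3: skip
j=4: add 'i' → 'qai'
j=5: skip
j=6: add 'e' → 'qaie'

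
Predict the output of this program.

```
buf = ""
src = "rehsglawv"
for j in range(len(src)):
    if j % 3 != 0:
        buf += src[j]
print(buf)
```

ehglwv

j=0: skip
j=1: add 'e' → 'e'
j=2: add 'h' → 'eh'
j=3: skip
j=4: add 'g' → 'ehg'
j=5: add 'l' → 'ehgl'
j=6: skip
j=7: add 'w' → 'ehglw'
j=8: add 'v' → 'ehglwv'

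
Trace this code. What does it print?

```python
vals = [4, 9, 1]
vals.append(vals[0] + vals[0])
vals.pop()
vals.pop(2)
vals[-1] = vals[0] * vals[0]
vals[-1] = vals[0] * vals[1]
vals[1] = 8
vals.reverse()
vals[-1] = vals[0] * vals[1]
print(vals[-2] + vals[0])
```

append vals[0]+vals[0] = 4+4 = 8 → [4, 9, 1, 8]
pop() removes 8 → [4, 9, 1]
pop(2) removes 1 → [4, 9]
vals[-1] = vals[0]*vals[0] = 4*4 = 16 → [4, 16]
vals[-1] = vals[0]*vals[1] = 4*16 = 64 → [4, 64]
vals[1] = 8 → [4, 8]
reverse → [8, 4]
vals[-1] = vals[0]*vals[1] = 8*4 = 32 → [8, 32]
vals[-2]+vals[0] = 8+8 = 16

16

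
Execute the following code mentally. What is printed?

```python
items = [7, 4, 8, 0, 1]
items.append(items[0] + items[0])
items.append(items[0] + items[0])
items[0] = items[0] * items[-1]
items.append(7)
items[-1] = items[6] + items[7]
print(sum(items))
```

append items[0]+items[0] = 7+7 = 14 → [7, 4, 8, 0, 1, 14]
append items[0]+items[0] = 7+7 = 14 → [7, 4, 8, 0, 1, 14, 14]
items[0] = items[0]*items[-1] = 7*14 = 98 → [98, 4, 8, 0, 1, 14, 14]
append 7 → [98, 4, 8, 0, 1, 14, 14, 7]
items[-1] = items[6]+items[7] = 14+7 = 21 → [98, 4, 8, 0, 1, 14, 14, 21]
sum = 160

160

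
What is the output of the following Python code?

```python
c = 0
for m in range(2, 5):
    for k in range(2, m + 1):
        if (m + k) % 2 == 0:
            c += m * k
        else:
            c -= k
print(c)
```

32

m=2,k=2: even sum, c = 0+4 = 4
m=3,k=2: odd sum, c = 4-2 = 2
m=3,k=3: even sum, c = 2+9 = 11
m=4,k=2: even sum, c = 11+8 = 19
m=4,k=3: odd sum, c = 19-3 = 16
m=4,k=4: even sum, c = 16+16 = 32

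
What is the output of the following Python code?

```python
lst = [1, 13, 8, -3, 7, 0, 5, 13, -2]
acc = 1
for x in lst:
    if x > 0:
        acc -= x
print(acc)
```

x=1: >0, acc = 1-1 = 0
x=13: >0, acc = 0-13 = -13
x=8: >0, acc = (-13)-8 = -21
x=-3: not >0
x=7: >0, acc = (-21)-7 = -28
x=0: not >0
x=5: >0, acc = (-28)-5 = -33
x=13: >0, acc = (-33)-13 = -46
x=-2: not >0

-46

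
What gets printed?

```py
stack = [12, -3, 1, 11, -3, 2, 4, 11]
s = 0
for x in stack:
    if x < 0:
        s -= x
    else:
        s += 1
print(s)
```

12

x=12: not <0, s = 0+1 = 1
x=-3: <0, s = 1-(-3) = 4
x=1: not <0, s = 4+1 = 5
x=11: not <0, s = 5+1 = 6
x=-3: <0, s = 6-(-3) = 9
x=2: not <0, s = 9+1 = 10
x=4: not <0, s = 10+1 = 11
x=11: not <0, s = 11+1 = 12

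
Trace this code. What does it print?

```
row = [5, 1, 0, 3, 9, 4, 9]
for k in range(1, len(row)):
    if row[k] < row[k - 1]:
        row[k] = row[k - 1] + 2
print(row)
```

k=1: 1<5, row[1] = 5+2 = 7 → [5, 7, 0, 3, 9, 4, 9]
k=2: 0<7, row[2] = 7+2 = 9 → [5, 7, 9, 3, 9, 4, 9]
k=3: 3<9, row[3] = 9+2 = 11 → [5, 7, 9, 11, 9, 4, 9]
k=4: 9<11, row[4] = 11+2 = 13 → [5, 7, 9, 11, 13, 4, 9]
k=5: 4<13, row[5] = 13+2 = 15 → [5, 7, 9, 11, 13, 15, 9]
k=6: 9<15, row[6] = 15+2 = 17 → [5, 7, 9, 11, 13, 15, 17]

[5, 7, 9, 11, 13, 15, 17]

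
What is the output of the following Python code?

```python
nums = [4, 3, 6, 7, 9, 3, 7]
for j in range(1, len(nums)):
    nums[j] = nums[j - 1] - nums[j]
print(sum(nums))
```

j=1: nums[1] = 4-3 = 1 → [4, 1, 6, 7, 9, 3, 7]
j=2: nums[2] = 1-6 = -5 → [4, 1, -5, 7, 9, 3, 7]
j=3: nums[3] = (-5)-7 = -12 → [4, 1, -5, -12, 9, 3, 7]
j=4: nums[4] = (-12)-9 = -21 → [4, 1, -5, -12, -21, 3, 7]
j=5: nums[5] = (-21)-3 = -24 → [4, 1, -5, -12, -21, -24, 7]
j=6: nums[6] = (-24)-7 = -31 → [4, 1, -5, -12, -21, -24, -31]
sum = -88

-88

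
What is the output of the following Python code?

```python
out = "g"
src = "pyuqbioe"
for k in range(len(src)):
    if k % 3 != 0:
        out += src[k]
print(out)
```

gyubie

k=0: skip
k=1: add 'y' → 'gy'
k=2: add 'u' → 'gyu'
k=3: skip
k=4: add 'b' → 'gyub'
k=5: add 'i' → 'gyubi'
k=6: skip
k=7: add 'e' → 'gyubie'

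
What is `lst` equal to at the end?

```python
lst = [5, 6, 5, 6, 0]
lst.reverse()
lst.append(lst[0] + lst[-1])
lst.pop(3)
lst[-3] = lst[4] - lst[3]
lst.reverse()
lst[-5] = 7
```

reverse → [0, 6, 5, 6, 5]
append lst[0]+lst[-1] = 0+5 = 5 → [0, 6, 5, 6, 5, 5]
pop(3) removes 6 → [0, 6, 5, 5, 5]
lst[-3] = lst[4]-lst[3] = 5-5 = 0 → [0, 6, 0, 5, 5]
reverse → [5, 5, 0, 6, 0]
lst[-5] = 7 → [7, 5, 0, 6, 0]

[7, 5, 0, 6, 0]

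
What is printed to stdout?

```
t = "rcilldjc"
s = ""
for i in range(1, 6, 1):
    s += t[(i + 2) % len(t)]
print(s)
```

lldjc

i=1: add t[3]='l' → 'l'
i=2: add t[4]='l' → 'll'
i=3: add t[5]='d' → 'lld'
i=4: add t[6]='j' → 'lldj'
i=5: add t[7]='c' → 'lldjc'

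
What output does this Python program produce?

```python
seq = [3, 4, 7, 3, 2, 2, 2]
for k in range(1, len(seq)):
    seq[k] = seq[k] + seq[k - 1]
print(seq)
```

k=1: seq[1] = 4+3 = 7 → [3, 7, 7, 3, 2, 2, 2]
k=2: seq[2] = 7+7 = 14 → [3, 7, 14, 3, 2, 2, 2]
k=3: seq[3] = 3+14 = 17 → [3, 7, 14, 17, 2, 2, 2]
k=4: seq[4] = 2+17 = 19 → [3, 7, 14, 17, 19, 2, 2]
k=5: seq[5] = 2+19 = 21 → [3, 7, 14, 17, 19, 21, 2]
k=6: seq[6] = 2+21 = 23 → [3, 7, 14, 17, 19, 21, 23]

[3, 7, 14, 17, 19, 21, 23]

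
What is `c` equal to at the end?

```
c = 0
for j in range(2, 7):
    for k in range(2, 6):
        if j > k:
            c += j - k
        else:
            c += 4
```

j=2,k=2: not 2>2, c = 0+4 = 4
j=2,k=3: not 2>3, c = 4+4 = 8
j=2,k=4: not 2>4, c = 8+4 = 12
j=2,k=5: not 2>5, c = 12+4 = 16
j=3,k=2: 3>2, c = 16+1 = 17
j=3,k=3: not 3>3, c = 17+4 = 21
j=3,k=4: not 3>4, c = 21+4 = 25
j=3,k=5: not 3>5, c = 25+4 = 29
j=4,k=2: 4>2, c = 29+2 = 31
j=4,k=3: 4>3, c = 31+1 = 32
j=4,k=4: not 4>4, c = 32+4 = 36
j=4,k=5: not 4>5, c = 36+4 = 40
j=5,k=2: 5>2, c = 40+3 = 43
j=5,k=3: 5>3, c = 43+2 = 45
j=5,k=4: 5>4, c = 45+1 = 46
j=5,k=5: not 5>5, c = 46+4 = 50
j=6,k=2: 6>2, c = 50+4 = 54
j=6,k=3: 6>3, c = 54+3 = 57
j=6,k=4: 6>4, c = 57+2 = 59
j=6,k=5: 6>5, c = 59+1 = 60

60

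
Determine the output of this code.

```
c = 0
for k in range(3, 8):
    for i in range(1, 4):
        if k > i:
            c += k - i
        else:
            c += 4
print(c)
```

k=3,i=1: 3>1, c = 0+2 = 2
k=3,i=2: 3>2, c = 2+1 = 3
k=3,i=3: not 3>3, c = 3+4 = 7
k=4,i=1: 4>1, c = 7+3 = 10
k=4,i=2: 4>2, c = 10+2 = 12
k=4,i=3: 4>3, c = 12+1 = 13
k=5,i=1: 5>1, c = 13+4 = 17
k=5,i=2: 5>2, c = 17+3 = 20
k=5,i=3: 5>3, c = 20+2 = 22
k=6,i=1: 6>1, c = 22+5 = 27
k=6,i=2: 6>2, c = 27+4 = 31
k=6,i=3: 6>3, c = 31+3 = 34
k=7,i=1: 7>1, c = 34+6 = 40
k=7,i=2: 7>2, c = 40+5 = 45
k=7,i=3: 7>3, c = 45+4 = 49

49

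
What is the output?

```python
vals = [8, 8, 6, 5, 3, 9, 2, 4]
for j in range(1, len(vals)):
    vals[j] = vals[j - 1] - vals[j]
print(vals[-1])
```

j=1: vals[1] = 8-8 = 0 → [8, 0, 6, 5, 3, 9, 2, 4]
j=2: vals[2] = 0-6 = -6 → [8, 0, -6, 5, 3, 9, 2, 4]
j=3: vals[3] = (-6)-5 = -11 → [8, 0, -6, -11, 3, 9, 2, 4]
j=4: vals[4] = (-11)-3 = -14 → [8, 0, -6, -11, -14, 9, 2, 4]
j=5: vals[5] = (-14)-9 = -23 → [8, 0, -6, -11, -14, -23, 2, 4]
j=6: vals[6] = (-23)-2 = -25 → [8, 0, -6, -11, -14, -23, -25, 4]
j=7: vals[7] = (-25)-4 = -29 → [8, 0, -6, -11, -14, -23, -25, -29]

-29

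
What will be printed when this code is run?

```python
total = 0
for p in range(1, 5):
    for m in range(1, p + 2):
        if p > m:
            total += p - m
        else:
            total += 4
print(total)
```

42

p=1,m=1: not 1>1, total = 0+4 = 4
p=1,m=2: not 1>2, total = 4+4 = 8
p=2,m=1: 2>1, total = 8+1 = 9
p=2,m=2: not 2>2, total = 9+4 = 13
p=2,m=3: not 2>3, total = 13+4 = 17
p=3,m=1: 3>1, total = 17+2 = 19
p=3,m=2: 3>2, total = 19+1 = 20
p=3,m=3: not 3>3, total = 20+4 = 24
p=3,m=4: not 3>4, total = 24+4 = 28
p=4,m=1: 4>1, total = 28+3 = 31
p=4,m=2: 4>2, total = 31+2 = 33
p=4,m=3: 4>3, total = 33+1 = 34
p=4,m=4: not 4>4, total = 34+4 = 38
p=4,m=5: not 4>5, total = 38+4 = 42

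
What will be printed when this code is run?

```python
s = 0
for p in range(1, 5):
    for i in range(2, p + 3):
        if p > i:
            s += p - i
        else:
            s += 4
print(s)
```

p=1,i=2: not 1>2, s = 0+4 = 4
p=1,i=3: not 1>3, s = 4+4 = 8
p=2,i=2: not 2>2, s = 8+4 = 12
p=2,i=3: not 2>3, s = 12+4 = 16
p=2,i=4: not 2>4, s = 16+4 = 20
p=3,i=2: 3>2, s = 20+1 = 21
p=3,i=3: not 3>3, s = 21+4 = 25
p=3,i=4: not 3>4, s = 25+4 = 29
p=3,i=5: not 3>5, s = 29+4 = 33
p=4,i=2: 4>2, s = 33+2 = 35
p=4,i=3: 4>3, s = 35+1 = 36
p=4,i=4: not 4>4, s = 36+4 = 40
p=4,i=5: not 4>5, s = 40+4 = 44
p=4,i=6: not 4>6, s = 44+4 = 48

48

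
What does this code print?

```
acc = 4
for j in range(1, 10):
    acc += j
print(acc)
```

49

j=1: acc = 4+1 = 5
j=2: acc = 5+2 = 7
j=3: acc = 7+3 = 10
j=4: acc = 10+4 = 14
j=5: acc = 14+5 = 19
j=6: acc = 19+6 = 25
j=7: acc = 25+7 = 32
j=8: acc = 32+8 = 40
j=9: acc = 40+9 = 49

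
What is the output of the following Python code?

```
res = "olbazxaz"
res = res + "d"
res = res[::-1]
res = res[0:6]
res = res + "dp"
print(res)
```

+ 'd' → 'olbazxazd'
reverse → 'dzaxzablo'
slice [0:6] → 'dzaxza'
+ 'dp' → 'dzaxzadp'

dzaxzadp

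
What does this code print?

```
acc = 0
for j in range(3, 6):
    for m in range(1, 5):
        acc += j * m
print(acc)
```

j=3,m=1: acc = 0+3 = 3
j=3,m=2: acc = 3+6 = 9
j=3,m=3: acc = 9+9 = 18
j=3,m=4: acc = 18+12 = 30
j=4,m=1: acc = 30+4 = 34
j=4,m=2: acc = 34+8 = 42
j=4,m=3: acc = 42+12 = 54
j=4,m=4: acc = 54+16 = 70
j=5,m=1: acc = 70+5 = 75
j=5,m=2: acc = 75+10 = 85
j=5,m=3: acc = 85+15 = 100
j=5,m=4: acc = 100+20 = 120

120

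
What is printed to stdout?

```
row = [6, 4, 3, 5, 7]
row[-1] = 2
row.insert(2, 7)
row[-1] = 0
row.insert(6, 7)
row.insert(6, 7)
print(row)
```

[6, 4, 7, 3, 5, 0, 7, 7]

row[-1] = 2 → [6, 4, 3, 5, 2]
insert 7 at 2 → [6, 4, 7, 3, 5, 2]
row[-1] = 0 → [6, 4, 7, 3, 5, 0]
insert 7 at 6 → [6, 4, 7, 3, 5, 0, 7]
insert 7 at 6 → [6, 4, 7, 3, 5, 0, 7, 7]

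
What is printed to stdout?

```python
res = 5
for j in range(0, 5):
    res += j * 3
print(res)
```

35

j=0: res = 5+0*3 = 5
j=1: res = 5+1*3 = 8
j=2: res = 8+2*3 = 14
j=3: res = 14+3*3 = 23
j=4: res = 23+4*3 = 35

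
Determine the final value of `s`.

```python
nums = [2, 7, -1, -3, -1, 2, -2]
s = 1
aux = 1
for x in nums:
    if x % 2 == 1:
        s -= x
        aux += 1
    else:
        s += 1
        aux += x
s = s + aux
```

9

x=2: not odd, s = 1+1 = 2; aux=3
x=7: odd, s = 2-7 = -5; aux=4
x=-1: odd, s = (-5)-(-1) = -4; aux=5
x=-3: odd, s = (-4)-(-3) = -1; aux=6
x=-1: odd, s = (-1)-(-1) = 0; aux=7
x=2: not odd, s = 0+1 = 1; aux=9
x=-2: not odd, s = 1+1 = 2; aux=7
s+aux = 2+7 = 9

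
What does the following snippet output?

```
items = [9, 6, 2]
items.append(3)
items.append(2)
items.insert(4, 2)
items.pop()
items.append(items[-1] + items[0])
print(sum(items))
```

append 3 → [9, 6, 2, 3]
append 2 → [9, 6, 2, 3, 2]
insert 2 at 4 → [9, 6, 2, 3, 2, 2]
pop() removes 2 → [9, 6, 2, 3, 2]
append items[-1]+items[0] = 2+9 = 11 → [9, 6, 2, 3, 2, 11]
sum = 33

33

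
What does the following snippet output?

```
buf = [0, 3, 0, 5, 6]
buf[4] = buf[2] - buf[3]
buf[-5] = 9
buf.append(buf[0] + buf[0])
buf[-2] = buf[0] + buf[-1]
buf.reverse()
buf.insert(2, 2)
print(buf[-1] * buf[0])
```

buf[4] = buf[2]-buf[3] = 0-5 = -5 → [0, 3, 0, 5, -5]
buf[-5] = 9 → [9, 3, 0, 5, -5]
append buf[0]+buf[0] = 9+9 = 18 → [9, 3, 0, 5, -5, 18]
buf[-2] = buf[0]+buf[-1] = 9+18 = 27 → [9, 3, 0, 5, 27, 18]
reverse → [18, 27, 5, 0, 3, 9]
insert 2 at 2 → [18, 27, 2, 5, 0, 3, 9]
buf[-1]*buf[0] = 9*18 = 162

162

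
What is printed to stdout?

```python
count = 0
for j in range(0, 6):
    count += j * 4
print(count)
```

j=0: count = 0+0*4 = 0
j=1: count = 0+1*4 = 4
j=2: count = 4+2*4 = 12
j=3: count = 12+3*4 = 24
j=4: count = 24+4*4 = 40
j=5: count = 40+5*4 = 60

60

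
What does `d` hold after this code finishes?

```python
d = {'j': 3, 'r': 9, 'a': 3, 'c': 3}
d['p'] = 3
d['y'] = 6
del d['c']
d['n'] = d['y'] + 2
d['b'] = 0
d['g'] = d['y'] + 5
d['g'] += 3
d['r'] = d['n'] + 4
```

d['p'] = 3 → {'j': 3, 'r': 9, 'a': 3, 'c': 3, 'p': 3}
d['y'] = 6 → {'j': 3, 'r': 9, 'a': 3, 'c': 3, 'p': 3, 'y': 6}
del 'c' → {'j': 3, 'r': 9, 'a': 3, 'p': 3, 'y': 6}
d['n'] = d['y']+2 = 8 → {'j': 3, 'r': 9, 'a': 3, 'p': 3, 'y': 6, 'n': 8}
d['b'] = 0 → {'j': 3, 'r': 9, 'a': 3, 'p': 3, 'y': 6, 'n': 8, 'b': 0}
d['g'] = d['y']+5 = 11 → {'j': 3, 'r': 9, 'a': 3, 'p': 3, 'y': 6, 'n': 8, 'b': 0, 'g': 11}
d['g'] = 11+3 = 14 → {'j': 3, 'r': 9, 'a': 3, 'p': 3, 'y': 6, 'n': 8, 'b': 0, 'g': 14}
d['r'] = d['n']+4 = 12 → {'j': 3, 'r': 12, 'a': 3, 'p': 3, 'y': 6, 'n': 8, 'b': 0, 'g': 14}

{'j': 3, 'r': 12, 'a': 3, 'p': 3, 'y': 6, 'n': 8, 'b': 0, 'g': 14}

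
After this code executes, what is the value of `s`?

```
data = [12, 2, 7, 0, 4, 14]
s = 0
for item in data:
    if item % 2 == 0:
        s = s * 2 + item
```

item=12: even, s = 0*2+12 = 12
item=2: even, s = 12*2+2 = 26
item=7: not even
item=0: even, s = 26*2+0 = 52
item=4: even, s = 52*2+4 = 108
item=14: even, s = 108*2+14 = 230

230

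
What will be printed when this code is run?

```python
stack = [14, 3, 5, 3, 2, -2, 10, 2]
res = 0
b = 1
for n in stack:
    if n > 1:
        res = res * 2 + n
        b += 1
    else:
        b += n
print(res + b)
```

n=14: >1, res = 0*2+14 = 14; b=2
n=3: >1, res = 14*2+3 = 31; b=3
n=5: >1, res = 31*2+5 = 67; b=4
n=3: >1, res = 67*2+3 = 137; b=5
n=2: >1, res = 137*2+2 = 276; b=6
n=-2: not >1; b=4
n=10: >1, res = 276*2+10 = 562; b=5
n=2: >1, res = 562*2+2 = 1126; b=6
res+b = 1126+6 = 1132

1132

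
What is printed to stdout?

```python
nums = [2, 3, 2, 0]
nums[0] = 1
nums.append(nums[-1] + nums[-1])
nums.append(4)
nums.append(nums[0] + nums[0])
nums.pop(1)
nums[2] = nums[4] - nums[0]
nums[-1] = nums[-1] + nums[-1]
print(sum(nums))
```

14

nums[0] = 1 → [1, 3, 2, 0]
append nums[-1]+nums[-1] = 0+0 = 0 → [1, 3, 2, 0, 0]
append 4 → [1, 3, 2, 0, 0, 4]
append nums[0]+nums[0] = 1+1 = 2 → [1, 3, 2, 0, 0, 4, 2]
pop(1) removes 3 → [1, 2, 0, 0, 4, 2]
nums[2] = nums[4]-nums[0] = 4-1 = 3 → [1, 2, 3, 0, 4, 2]
nums[-1] = nums[-1]+nums[-1] = 2+2 = 4 → [1, 2, 3, 0, 4, 4]
sum = 14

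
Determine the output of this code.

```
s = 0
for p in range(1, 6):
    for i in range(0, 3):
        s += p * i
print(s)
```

p=1,i=0: s = 0+0 = 0
p=1,i=1: s = 0+1 = 1
p=1,i=2: s = 1+2 = 3
p=2,i=0: s = 3+0 = 3
p=2,i=1: s = 3+2 = 5
p=2,i=2: s = 5+4 = 9
p=3,i=0: s = 9+0 = 9
p=3,i=1: s = 9+3 = 12
p=3,i=2: s = 12+6 = 18
p=4,i=0: s = 18+0 = 18
p=4,i=1: s = 18+4 = 22
p=4,i=2: s = 22+8 = 30
p=5,i=0: s = 30+0 = 30
p=5,i=1: s = 30+5 = 35
p=5,i=2: s = 35+10 = 45

45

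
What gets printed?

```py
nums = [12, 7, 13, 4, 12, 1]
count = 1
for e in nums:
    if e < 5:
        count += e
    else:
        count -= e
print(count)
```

e=12: not <5, count = 1-12 = -11
e=7: not <5, count = (-11)-7 = -18
e=13: not <5, count = (-18)-13 = -31
e=4: <5, count = (-31)+4 = -27
e=12: not <5, count = (-27)-12 = -39
e=1: <5, count = (-39)+1 = -38

-38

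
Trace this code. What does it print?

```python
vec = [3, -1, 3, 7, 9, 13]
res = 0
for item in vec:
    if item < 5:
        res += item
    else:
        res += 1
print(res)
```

item=3: <5, res = 0+3 = 3
item=-1: <5, res = 3+(-1) = 2
item=3: <5, res = 2+3 = 5
item=7: not <5, res = 5+1 = 6
item=9: not <5, res = 6+1 = 7
item=13: not <5, res = 7+1 = 8

8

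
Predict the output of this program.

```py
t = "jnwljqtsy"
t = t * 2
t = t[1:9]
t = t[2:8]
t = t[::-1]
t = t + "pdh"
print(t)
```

repeat ×2 → 'jnwljqtsyjnwljqtsy'
slice [1:9] → 'nwljqtsy'
slice [2:8] → 'ljqtsy'
reverse → 'ystqjl'
+ 'pdh' → 'ystqjlpdh'

ystqjlpdh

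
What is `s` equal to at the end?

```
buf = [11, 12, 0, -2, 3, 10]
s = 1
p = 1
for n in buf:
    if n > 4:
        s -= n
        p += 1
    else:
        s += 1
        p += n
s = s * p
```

-145

n=11: >4, s = 1-11 = -10; p=2
n=12: >4, s = (-10)-12 = -22; p=3
n=0: not >4, s = (-22)+1 = -21; p=3
n=-2: not >4, s = (-21)+1 = -20; p=1
n=3: not >4, s = (-20)+1 = -19; p=4
n=10: >4, s = (-19)-10 = -29; p=5
s*p = (-29)*5 = -145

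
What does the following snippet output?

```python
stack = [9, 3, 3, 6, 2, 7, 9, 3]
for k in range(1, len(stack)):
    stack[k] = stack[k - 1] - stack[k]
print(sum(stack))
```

-47

k=1: stack[1] = 9-3 = 6 → [9, 6, 3, 6, 2, 7, 9, 3]
k=2: stack[2] = 6-3 = 3 → [9, 6, 3, 6, 2, 7, 9, 3]
k=3: stack[3] = 3-6 = -3 → [9, 6, 3, -3, 2, 7, 9, 3]
k=4: stack[4] = (-3)-2 = -5 → [9, 6, 3, -3, -5, 7, 9, 3]
k=5: stack[5] = (-5)-7 = -12 → [9, 6, 3, -3, -5, -12, 9, 3]
k=6: stack[6] = (-12)-9 = -21 → [9, 6, 3, -3, -5, -12, -21, 3]
k=7: stack[7] = (-21)-3 = -24 → [9, 6, 3, -3, -5, -12, -21, -24]
sum = -47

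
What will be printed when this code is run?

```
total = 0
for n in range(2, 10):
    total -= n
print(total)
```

-44

n=2: total = 0-2 = -2
n=3: total = (-2)-3 = -5
n=4: total = (-5)-4 = -9
n=5: total = (-9)-5 = -14
n=6: total = (-14)-6 = -20
n=7: total = (-20)-7 = -27
n=8: total = (-27)-8 = -35
n=9: total = (-35)-9 = -44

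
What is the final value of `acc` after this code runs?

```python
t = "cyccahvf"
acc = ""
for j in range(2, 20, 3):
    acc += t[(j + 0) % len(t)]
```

j=2: add t[2]='c' → 'c'
j=5: add t[5]='h' → 'ch'
j=8: add t[0]='c' → 'chc'
j=11: add t[3]='c' → 'chcc'
j=14: add t[6]='v' → 'chccv'
j=17: add t[1]='y' → 'chccvy'

'chccvy'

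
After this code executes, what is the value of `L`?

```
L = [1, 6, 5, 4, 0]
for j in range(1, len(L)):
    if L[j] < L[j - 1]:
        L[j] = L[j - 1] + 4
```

j=1: 6>=1, unchanged → [1, 6, 5, 4, 0]
j=2: 5<6, L[2] = 6+4 = 10 → [1, 6, 10, 4, 0]
j=3: 4<10, L[3] = 10+4 = 14 → [1, 6, 10, 14, 0]
j=4: 0<14, L[4] = 14+4 = 18 → [1, 6, 10, 14, 18]

[1, 6, 10, 14, 18]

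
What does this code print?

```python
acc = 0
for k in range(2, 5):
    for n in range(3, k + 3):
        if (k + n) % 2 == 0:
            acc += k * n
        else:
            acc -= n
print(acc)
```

k=2,n=3: odd sum, acc = 0-3 = -3
k=2,n=4: even sum, acc = (-3)+8 = 5
k=3,n=3: even sum, acc = 5+9 = 14
k=3,n=4: odd sum, acc = 14-4 = 10
k=3,n=5: even sum, acc = 10+15 = 25
k=4,n=3: odd sum, acc = 25-3 = 22
k=4,n=4: even sum, acc = 22+16 = 38
k=4,n=5: odd sum, acc = 38-5 = 33
k=4,n=6: even sum, acc = 33+24 = 57

57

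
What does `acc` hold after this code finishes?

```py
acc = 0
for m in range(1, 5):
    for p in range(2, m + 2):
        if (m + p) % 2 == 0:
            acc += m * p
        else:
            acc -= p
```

m=1,p=2: odd sum, acc = 0-2 = -2
m=2,p=2: even sum, acc = (-2)+4 = 2
m=2,p=3: odd sum, acc = 2-3 = -1
m=3,p=2: odd sum, acc = (-1)-2 = -3
m=3,p=3: even sum, acc = (-3)+9 = 6
m=3,p=4: odd sum, acc = 6-4 = 2
m=4,p=2: even sum, acc = 2+8 = 10
m=4,p=3: odd sum, acc = 10-3 = 7
m=4,p=4: even sum, acc = 7+16 = 23
m=4,p=5: odd sum, acc = 23-5 = 18

18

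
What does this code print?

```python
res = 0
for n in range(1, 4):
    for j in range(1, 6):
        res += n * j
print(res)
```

n=1,j=1: res = 0+1 = 1
n=1,j=2: res = 1+2 = 3
n=1,j=3: res = 3+3 = 6
n=1,j=4: res = 6+4 = 10
n=1,j=5: res = 10+5 = 15
n=2,j=1: res = 15+2 = 17
n=2,j=2: res = 17+4 = 21
n=2,j=3: res = 21+6 = 27
n=2,j=4: res = 27+8 = 35
n=2,j=5: res = 35+10 = 45
n=3,j=1: res = 45+3 = 48
n=3,j=2: res = 48+6 = 54
n=3,j=3: res = 54+9 = 63
n=3,j=4: res = 63+12 = 75
n=3,j=5: res = 75+15 = 90

90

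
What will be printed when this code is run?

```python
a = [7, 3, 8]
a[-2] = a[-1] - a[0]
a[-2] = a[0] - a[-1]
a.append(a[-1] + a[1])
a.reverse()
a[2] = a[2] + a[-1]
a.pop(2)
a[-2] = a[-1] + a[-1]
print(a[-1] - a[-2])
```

-7

a[-2] = a[-1]-a[0] = 8-7 = 1 → [7, 1, 8]
a[-2] = a[0]-a[-1] = 7-8 = -1 → [7, -1, 8]
append a[-1]+a[1] = 8+(-1) = 7 → [7, -1, 8, 7]
reverse → [7, 8, -1, 7]
a[2] = a[2]+a[-1] = (-1)+7 = 6 → [7, 8, 6, 7]
pop(2) removes 6 → [7, 8, 7]
a[-2] = a[-1]+a[-1] = 7+7 = 14 → [7, 14, 7]
a[-1]-a[-2] = 7-14 = -7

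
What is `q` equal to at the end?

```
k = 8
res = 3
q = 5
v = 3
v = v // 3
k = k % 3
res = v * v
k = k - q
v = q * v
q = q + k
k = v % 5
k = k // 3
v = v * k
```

2

v = 3//3 = 1
k = 8%3 = 2
res = 1*1 = 1
k = 2-5 = -3
v = 5*1 = 5
q = 5+(-3) = 2
k = 5%5 = 0
k = 0//3 = 0
v = 5*0 = 0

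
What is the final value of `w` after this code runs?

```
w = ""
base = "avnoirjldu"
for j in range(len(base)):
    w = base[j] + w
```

'udljrionva'

j=0: prepend 'a' → 'a'
j=1: prepend 'v' → 'va'
j=2: prepend 'n' → 'nva'
j=3: prepend 'o' → 'onva'
j=4: prepend 'i' → 'ionva'
j=5: prepend 'r' → 'rionva'
j=6: prepend 'j' → 'jrionva'
j=7: prepend 'l' → 'ljrionva'
j=8: prepend 'd' → 'dljrionva'
j=9: prepend 'u' → 'udljrionva'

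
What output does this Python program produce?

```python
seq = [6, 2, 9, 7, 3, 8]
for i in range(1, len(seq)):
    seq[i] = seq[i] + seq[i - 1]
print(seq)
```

i=1: seq[1] = 2+6 = 8 → [6, 8, 9, 7, 3, 8]
i=2: seq[2] = 9+8 = 17 → [6, 8, 17, 7, 3, 8]
i=3: seq[3] = 7+17 = 24 → [6, 8, 17, 24, 3, 8]
i=4: seq[4] = 3+24 = 27 → [6, 8, 17, 24, 27, 8]
i=5: seq[5] = 8+27 = 35 → [6, 8, 17, 24, 27, 35]

[6, 8, 17, 24, 27, 35]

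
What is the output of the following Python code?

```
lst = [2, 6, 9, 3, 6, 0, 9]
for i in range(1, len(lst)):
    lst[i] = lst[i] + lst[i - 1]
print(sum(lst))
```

i=1: lst[1] = 6+2 = 8 → [2, 8, 9, 3, 6, 0, 9]
i=2: lst[2] = 9+8 = 17 → [2, 8, 17, 3, 6, 0, 9]
i=3: lst[3] = 3+17 = 20 → [2, 8, 17, 20, 6, 0, 9]
i=4: lst[4] = 6+20 = 26 → [2, 8, 17, 20, 26, 0, 9]
i=5: lst[5] = 0+26 = 26 → [2, 8, 17, 20, 26, 26, 9]
i=6: lst[6] = 9+26 = 35 → [2, 8, 17, 20, 26, 26, 35]
sum = 134

134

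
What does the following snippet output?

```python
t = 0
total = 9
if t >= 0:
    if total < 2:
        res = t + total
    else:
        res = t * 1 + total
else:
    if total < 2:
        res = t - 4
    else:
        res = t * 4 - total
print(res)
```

9

t=0, total=9
t >= 0 is True; total < 2 is False
→ res = t * 1 + total = 9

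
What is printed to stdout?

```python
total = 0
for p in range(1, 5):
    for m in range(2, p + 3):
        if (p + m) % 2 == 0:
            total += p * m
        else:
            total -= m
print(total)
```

p=1,m=2: odd sum, total = 0-2 = -2
p=1,m=3: even sum, total = (-2)+3 = 1
p=2,m=2: even sum, total = 1+4 = 5
p=2,m=3: odd sum, total = 5-3 = 2
p=2,m=4: even sum, total = 2+8 = 10
p=3,m=2: odd sum, total = 10-2 = 8
p=3,m=3: even sum, total = 8+9 = 17
p=3,m=4: odd sum, total = 17-4 = 13
p=3,m=5: even sum, total = 13+15 = 28
p=4,m=2: even sum, total = 28+8 = 36
p=4,m=3: odd sum, total = 36-3 = 33
p=4,m=4: even sum, total = 33+16 = 49
p=4,m=5: odd sum, total = 49-5 = 44
p=4,m=6: even sum, total = 44+24 = 68

68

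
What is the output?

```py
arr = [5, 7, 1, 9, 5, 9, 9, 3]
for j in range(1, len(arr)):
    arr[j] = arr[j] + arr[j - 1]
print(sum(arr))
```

j=1: arr[1] = 7+5 = 12 → [5, 12, 1, 9, 5, 9, 9, 3]
j=2: arr[2] = 1+12 = 13 → [5, 12, 13, 9, 5, 9, 9, 3]
j=3: arr[3] = 9+13 = 22 → [5, 12, 13, 22, 5, 9, 9, 3]
j=4: arr[4] = 5+22 = 27 → [5, 12, 13, 22, 27, 9, 9, 3]
j=5: arr[5] = 9+27 = 36 → [5, 12, 13, 22, 27, 36, 9, 3]
j=6: arr[6] = 9+36 = 45 → [5, 12, 13, 22, 27, 36, 45, 3]
j=7: arr[7] = 3+45 = 48 → [5, 12, 13, 22, 27, 36, 45, 48]
sum = 208

208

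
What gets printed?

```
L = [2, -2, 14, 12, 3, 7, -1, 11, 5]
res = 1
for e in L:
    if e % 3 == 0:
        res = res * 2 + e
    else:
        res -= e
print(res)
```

-47

e=2: not %3==0, res = 1-2 = -1
e=-2: not %3==0, res = (-1)-(-2) = 1
e=14: not %3==0, res = 1-14 = -13
e=12: %3==0, res = (-13)*2+12 = -14
e=3: %3==0, res = (-14)*2+3 = -25
e=7: not %3==0, res = (-25)-7 = -32
e=-1: not %3==0, res = (-32)-(-1) = -31
e=11: not %3==0, res = (-31)-11 = -42
e=5: not %3==0, res = (-42)-5 = -47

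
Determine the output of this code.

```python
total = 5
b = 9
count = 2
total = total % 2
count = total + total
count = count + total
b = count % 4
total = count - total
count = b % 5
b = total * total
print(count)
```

total = 5%2 = 1
count = 1+1 = 2
count = 2+1 = 3
b = 3%4 = 3
total = 3-1 = 2
count = 3%5 = 3
b = 2*2 = 4

3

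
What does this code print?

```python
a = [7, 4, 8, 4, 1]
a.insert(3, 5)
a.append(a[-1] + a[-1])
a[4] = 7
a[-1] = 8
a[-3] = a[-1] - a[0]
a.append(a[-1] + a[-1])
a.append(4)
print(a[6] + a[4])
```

insert 5 at 3 → [7, 4, 8, 5, 4, 1]
append a[-1]+a[-1] = 1+1 = 2 → [7, 4, 8, 5, 4, 1, 2]
a[4] = 7 → [7, 4, 8, 5, 7, 1, 2]
a[-1] = 8 → [7, 4, 8, 5, 7, 1, 8]
a[-3] = a[-1]-a[0] = 8-7 = 1 → [7, 4, 8, 5, 1, 1, 8]
append a[-1]+a[-1] = 8+8 = 16 → [7, 4, 8, 5, 1, 1, 8, 16]
append 4 → [7, 4, 8, 5, 1, 1, 8, 16, 4]
a[6]+a[4] = 8+1 = 9

9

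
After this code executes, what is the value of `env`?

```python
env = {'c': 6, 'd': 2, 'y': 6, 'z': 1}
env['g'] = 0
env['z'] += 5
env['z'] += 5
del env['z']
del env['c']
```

env['g'] = 0 → {'c': 6, 'd': 2, 'y': 6, 'z': 1, 'g': 0}
env['z'] = 1+5 = 6 → {'c': 6, 'd': 2, 'y': 6, 'z': 6, 'g': 0}
env['z'] = 6+5 = 11 → {'c': 6, 'd': 2, 'y': 6, 'z': 11, 'g': 0}
del 'z' → {'c': 6, 'd': 2, 'y': 6, 'g': 0}
del 'c' → {'d': 2, 'y': 6, 'g': 0}

{'d': 2, 'y': 6, 'g': 0}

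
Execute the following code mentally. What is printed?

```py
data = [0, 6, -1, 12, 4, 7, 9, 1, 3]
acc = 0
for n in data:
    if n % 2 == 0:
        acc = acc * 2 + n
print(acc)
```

52

n=0: even, acc = 0*2+0 = 0
n=6: even, acc = 0*2+6 = 6
n=-1: not even
n=12: even, acc = 6*2+12 = 24
n=4: even, acc = 24*2+4 = 52
n=7: not even
n=9: not even
n=1: not even
n=3: not even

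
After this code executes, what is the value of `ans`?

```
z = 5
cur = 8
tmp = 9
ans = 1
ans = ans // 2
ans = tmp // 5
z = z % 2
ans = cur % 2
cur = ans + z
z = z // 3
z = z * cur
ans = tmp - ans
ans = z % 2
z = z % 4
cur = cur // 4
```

ans = 1//2 = 0
ans = 9//5 = 1
z = 5%2 = 1
ans = 8%2 = 0
cur = 0+1 = 1
z = 1//3 = 0
z = 0*1 = 0
ans = 9-0 = 9
ans = 0%2 = 0
z = 0%4 = 0
cur = 1//4 = 0

0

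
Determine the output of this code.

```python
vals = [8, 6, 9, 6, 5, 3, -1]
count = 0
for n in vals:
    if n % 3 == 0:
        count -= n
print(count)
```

n=8: not %3==0
n=6: %3==0, count = 0-6 = -6
n=9: %3==0, count = (-6)-9 = -15
n=6: %3==0, count = (-15)-6 = -21
n=5: not %3==0
n=3: %3==0, count = (-21)-3 = -24
n=-1: not %3==0

-24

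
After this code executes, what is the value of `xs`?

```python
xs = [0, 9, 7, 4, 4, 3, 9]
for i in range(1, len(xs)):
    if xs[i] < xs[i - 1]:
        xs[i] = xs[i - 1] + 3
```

i=1: 9>=0, unchanged → [0, 9, 7, 4, 4, 3, 9]
i=2: 7<9, xs[2] = 9+3 = 12 → [0, 9, 12, 4, 4, 3, 9]
i=3: 4<12, xs[3] = 12+3 = 15 → [0, 9, 12, 15, 4, 3, 9]
i=4: 4<15, xs[4] = 15+3 = 18 → [0, 9, 12, 15, 18, 3, 9]
i=5: 3<18, xs[5] = 18+3 = 21 → [0, 9, 12, 15, 18, 21, 9]
i=6: 9<21, xs[6] = 21+3 = 24 → [0, 9, 12, 15, 18, 21, 24]

[0, 9, 12, 15, 18, 21, 24]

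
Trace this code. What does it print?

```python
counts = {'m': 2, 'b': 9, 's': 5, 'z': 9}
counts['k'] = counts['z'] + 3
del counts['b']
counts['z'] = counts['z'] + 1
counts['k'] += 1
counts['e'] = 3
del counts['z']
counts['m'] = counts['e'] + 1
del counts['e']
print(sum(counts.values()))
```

22

counts['k'] = counts['z']+3 = 12 → {'m': 2, 'b': 9, 's': 5, 'z': 9, 'k': 12}
del 'b' → {'m': 2, 's': 5, 'z': 9, 'k': 12}
counts['z'] = counts['z']+1 = 10 → {'m': 2, 's': 5, 'z': 10, 'k': 12}
counts['k'] = 12+1 = 13 → {'m': 2, 's': 5, 'z': 10, 'k': 13}
counts['e'] = 3 → {'m': 2, 's': 5, 'z': 10, 'k': 13, 'e': 3}
del 'z' → {'m': 2, 's': 5, 'k': 13, 'e': 3}
counts['m'] = counts['e']+1 = 4 → {'m': 4, 's': 5, 'k': 13, 'e': 3}
del 'e' → {'m': 4, 's': 5, 'k': 13}
sum of values = 22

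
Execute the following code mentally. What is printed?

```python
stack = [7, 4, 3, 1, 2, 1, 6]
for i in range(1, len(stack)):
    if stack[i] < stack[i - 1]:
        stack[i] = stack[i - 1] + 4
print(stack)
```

i=1: 4<7, stack[1] = 7+4 = 11 → [7, 11, 3, 1, 2, 1, 6]
i=2: 3<11, stack[2] = 11+4 = 15 → [7, 11, 15, 1, 2, 1, 6]
i=3: 1<15, stack[3] = 15+4 = 19 → [7, 11, 15, 19, 2, 1, 6]
i=4: 2<19, stack[4] = 19+4 = 23 → [7, 11, 15, 19, 23, 1, 6]
i=5: 1<23, stack[5] = 23+4 = 27 → [7, 11, 15, 19, 23, 27, 6]
i=6: 6<27, stack[6] = 27+4 = 31 → [7, 11, 15, 19, 23, 27, 31]

[7, 11, 15, 19, 23, 27, 31]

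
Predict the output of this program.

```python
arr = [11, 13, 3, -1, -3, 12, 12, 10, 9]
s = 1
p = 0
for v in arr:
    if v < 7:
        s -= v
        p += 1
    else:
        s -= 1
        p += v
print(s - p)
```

v=11: not <7, s = 1-1 = 0; p=11
v=13: not <7, s = 0-1 = -1; p=24
v=3: <7, s = (-1)-3 = -4; p=25
v=-1: <7, s = (-4)-(-1) = -3; p=26
v=-3: <7, s = (-3)-(-3) = 0; p=27
v=12: not <7, s = 0-1 = -1; p=39
v=12: not <7, s = (-1)-1 = -2; p=51
v=10: not <7, s = (-2)-1 = -3; p=61
v=9: not <7, s = (-3)-1 = -4; p=70
s-p = (-4)-70 = -74

-74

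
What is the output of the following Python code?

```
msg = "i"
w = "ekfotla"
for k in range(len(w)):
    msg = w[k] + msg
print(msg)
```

altofkei

k=0: prepend 'e' → 'ei'
k=1: prepend 'k' → 'kei'
k=2: prepend 'f' → 'fkei'
k=3: prepend 'o' → 'ofkei'
k=4: prepend 't' → 'tofkei'
k=5: prepend 'l' → 'ltofkei'
k=6: prepend 'a' → 'altofkei'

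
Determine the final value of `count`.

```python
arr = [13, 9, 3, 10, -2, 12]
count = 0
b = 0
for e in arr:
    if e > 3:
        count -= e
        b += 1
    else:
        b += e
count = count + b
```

e=13: >3, count = 0-13 = -13; b=1
e=9: >3, count = (-13)-9 = -22; b=2
e=3: not >3; b=5
e=10: >3, count = (-22)-10 = -32; b=6
e=-2: not >3; b=4
e=12: >3, count = (-32)-12 = -44; b=5
count+b = (-44)+5 = -39

-39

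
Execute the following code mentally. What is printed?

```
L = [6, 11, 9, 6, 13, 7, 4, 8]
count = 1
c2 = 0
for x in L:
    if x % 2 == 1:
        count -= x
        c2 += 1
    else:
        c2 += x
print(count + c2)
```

x=6: not odd; c2=6
x=11: odd, count = 1-11 = -10; c2=7
x=9: odd, count = (-10)-9 = -19; c2=8
x=6: not odd; c2=14
x=13: odd, count = (-19)-13 = -32; c2=15
x=7: odd, count = (-32)-7 = -39; c2=16
x=4: not odd; c2=20
x=8: not odd; c2=28
count+c2 = (-39)+28 = -11

-11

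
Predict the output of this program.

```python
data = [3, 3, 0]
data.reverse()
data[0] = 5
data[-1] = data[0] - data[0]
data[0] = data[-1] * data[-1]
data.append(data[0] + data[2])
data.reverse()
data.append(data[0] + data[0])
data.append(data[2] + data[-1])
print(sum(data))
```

reverse → [0, 3, 3]
data[0] = 5 → [5, 3, 3]
data[-1] = data[0]-data[0] = 5-5 = 0 → [5, 3, 0]
data[0] = data[-1]*data[-1] = 0*0 = 0 → [0, 3, 0]
append data[0]+data[2] = 0+0 = 0 → [0, 3, 0, 0]
reverse → [0, 0, 3, 0]
append data[0]+data[0] = 0+0 = 0 → [0, 0, 3, 0, 0]
append data[2]+data[-1] = 3+0 = 3 → [0, 0, 3, 0, 0, 3]
sum = 6

6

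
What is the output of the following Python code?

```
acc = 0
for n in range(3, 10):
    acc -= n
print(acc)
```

n=3: acc = 0-3 = -3
n=4: acc = (-3)-4 = -7
n=5: acc = (-7)-5 = -12
n=6: acc = (-12)-6 = -18
n=7: acc = (-18)-7 = -25
n=8: acc = (-25)-8 = -33
n=9: acc = (-33)-9 = -42

-42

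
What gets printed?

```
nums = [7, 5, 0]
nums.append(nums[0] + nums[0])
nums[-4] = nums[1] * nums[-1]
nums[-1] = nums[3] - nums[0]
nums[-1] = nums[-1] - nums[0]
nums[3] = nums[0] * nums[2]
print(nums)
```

[70, 5, 0, 0]

append nums[0]+nums[0] = 7+7 = 14 → [7, 5, 0, 14]
nums[-4] = nums[1]*nums[-1] = 5*14 = 70 → [70, 5, 0, 14]
nums[-1] = nums[3]-nums[0] = 14-70 = -56 → [70, 5, 0, -56]
nums[-1] = nums[-1]-nums[0] = (-56)-70 = -126 → [70, 5, 0, -126]
nums[3] = nums[0]*nums[2] = 70*0 = 0 → [70, 5, 0, 0]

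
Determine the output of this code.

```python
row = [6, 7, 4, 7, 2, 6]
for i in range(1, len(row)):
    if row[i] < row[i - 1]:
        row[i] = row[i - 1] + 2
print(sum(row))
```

i=1: 7>=6, unchanged → [6, 7, 4, 7, 2, 6]
i=2: 4<7, row[2] = 7+2 = 9 → [6, 7, 9, 7, 2, 6]
i=3: 7<9, row[3] = 9+2 = 11 → [6, 7, 9, 11, 2, 6]
i=4: 2<11, row[4] = 11+2 = 13 → [6, 7, 9, 11, 13, 6]
i=5: 6<13, row[5] = 13+2 = 15 → [6, 7, 9, 11, 13, 15]
sum = 61

61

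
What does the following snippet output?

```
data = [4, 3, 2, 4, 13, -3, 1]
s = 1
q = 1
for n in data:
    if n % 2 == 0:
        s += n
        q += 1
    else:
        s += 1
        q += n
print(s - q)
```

n=4: even, s = 1+4 = 5; q=2
n=3: not even, s = 5+1 = 6; q=5
n=2: even, s = 6+2 = 8; q=6
n=4: even, s = 8+4 = 12; q=7
n=13: not even, s = 12+1 = 13; q=20
n=-3: not even, s = 13+1 = 14; q=17
n=1: not even, s = 14+1 = 15; q=18
s-q = 15-18 = -3

-3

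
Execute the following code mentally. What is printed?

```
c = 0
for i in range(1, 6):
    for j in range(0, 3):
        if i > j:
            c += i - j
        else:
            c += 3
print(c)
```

i=1,j=0: 1>0, c = 0+1 = 1
i=1,j=1: not 1>1, c = 1+3 = 4
i=1,j=2: not 1>2, c = 4+3 = 7
i=2,j=0: 2>0, c = 7+2 = 9
i=2,j=1: 2>1, c = 9+1 = 10
i=2,j=2: not 2>2, c = 10+3 = 13
i=3,j=0: 3>0, c = 13+3 = 16
i=3,j=1: 3>1, c = 16+2 = 18
i=3,j=2: 3>2, c = 18+1 = 19
i=4,j=0: 4>0, c = 19+4 = 23
i=4,j=1: 4>1, c = 23+3 = 26
i=4,j=2: 4>2, c = 26+2 = 28
i=5,j=0: 5>0, c = 28+5 = 33
i=5,j=1: 5>1, c = 33+4 = 37
i=5,j=2: 5>2, c = 37+3 = 40

40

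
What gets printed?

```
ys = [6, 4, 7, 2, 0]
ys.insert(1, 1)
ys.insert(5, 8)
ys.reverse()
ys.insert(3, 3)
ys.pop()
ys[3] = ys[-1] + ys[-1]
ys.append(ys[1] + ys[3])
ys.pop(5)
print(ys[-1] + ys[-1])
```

20

insert 1 at 1 → [6, 1, 4, 7, 2, 0]
insert 8 at 5 → [6, 1, 4, 7, 2, 8, 0]
reverse → [0, 8, 2, 7, 4, 1, 6]
insert 3 at 3 → [0, 8, 2, 3, 7, 4, 1, 6]
pop() removes 6 → [0, 8, 2, 3, 7, 4, 1]
ys[3] = ys[-1]+ys[-1] = 1+1 = 2 → [0, 8, 2, 2, 7, 4, 1]
append ys[1]+ys[3] = 8+2 = 10 → [0, 8, 2, 2, 7, 4, 1, 10]
pop(5) removes 4 → [0, 8, 2, 2, 7, 1, 10]
ys[-1]+ys[-1] = 10+10 = 20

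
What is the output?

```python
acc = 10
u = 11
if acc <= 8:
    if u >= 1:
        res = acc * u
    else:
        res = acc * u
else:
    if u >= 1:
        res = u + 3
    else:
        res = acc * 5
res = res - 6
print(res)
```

acc=10, u=11
acc <= 8 is False; u >= 1 is True
→ res = u + 3 = 14
res = 14-6 = 8

8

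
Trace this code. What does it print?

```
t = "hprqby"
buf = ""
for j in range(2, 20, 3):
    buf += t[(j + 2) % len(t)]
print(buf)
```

j=2: add t[4]='b' → 'b'
j=5: add t[1]='p' → 'bp'
j=8: add t[4]='b' → 'bpb'
j=11: add t[1]='p' → 'bpbp'
j=14: add t[4]='b' → 'bpbpb'
j=17: add t[1]='p' → 'bpbpbp'

bpbpbp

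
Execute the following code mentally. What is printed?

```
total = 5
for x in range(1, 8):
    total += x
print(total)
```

33

x=1: total = 5+1 = 6
x=2: total = 6+2 = 8
x=3: total = 8+3 = 11
x=4: total = 11+4 = 15
x=5: total = 15+5 = 20
x=6: total = 20+6 = 26
x=7: total = 26+7 = 33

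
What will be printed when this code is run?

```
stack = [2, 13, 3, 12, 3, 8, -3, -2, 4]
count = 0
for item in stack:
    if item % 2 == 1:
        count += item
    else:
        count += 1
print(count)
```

21

item=2: not odd, count = 0+1 = 1
item=13: odd, count = 1+13 = 14
item=3: odd, count = 14+3 = 17
item=12: not odd, count = 17+1 = 18
item=3: odd, count = 18+3 = 21
item=8: not odd, count = 21+1 = 22
item=-3: odd, count = 22+(-3) = 19
item=-2: not odd, count = 19+1 = 20
item=4: not odd, count = 20+1 = 21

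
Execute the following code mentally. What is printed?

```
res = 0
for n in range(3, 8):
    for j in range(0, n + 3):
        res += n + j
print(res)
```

n=3,j=0: res = 0+3 = 3
n=3,j=1: res = 3+4 = 7
n=3,j=2: res = 7+5 = 12
n=3,j=3: res = 12+6 = 18
n=3,j=4: res = 18+7 = 25
n=3,j=5: res = 25+8 = 33
n=4,j=0: res = 33+4 = 37
n=4,j=1: res = 37+5 = 42
n=4,j=2: res = 42+6 = 48
n=4,j=3: res = 48+7 = 55
n=4,j=4: res = 55+8 = 63
n=4,j=5: res = 63+9 = 72
n=4,j=6: res = 72+10 = 82
n=5,j=0: res = 82+5 = 87
n=5,j=1: res = 87+6 = 93
n=5,j=2: res = 93+7 = 100
n=5,j=3: res = 100+8 = 108
n=5,j=4: res = 108+9 = 117
n=5,j=5: res = 117+10 = 127
n=5,j=6: res = 127+11 = 138
n=5,j=7: res = 138+12 = 150
n=6,j=0: res = 150+6 = 156
n=6,j=1: res = 156+7 = 163
n=6,j=2: res = 163+8 = 171
n=6,j=3: res = 171+9 = 180
n=6,j=4: res = 180+10 = 190
n=6,j=5: res = 190+11 = 201
n=6,j=6: res = 201+12 = 213
n=6,j=7: res = 213+13 = 226
n=6,j=8: res = 226+14 = 240
n=7,j=0: res = 240+7 = 247
n=7,j=1: res = 247+8 = 255
n=7,j=2: res = 255+9 = 264
n=7,j=3: res = 264+10 = 274
n=7,j=4: res = 274+11 = 285
n=7,j=5: res = 285+12 = 297
n=7,j=6: res = 297+13 = 310
n=7,j=7: res = 310+14 = 324
n=7,j=8: res = 324+15 = 339
n=7,j=9: res = 339+16 = 355

355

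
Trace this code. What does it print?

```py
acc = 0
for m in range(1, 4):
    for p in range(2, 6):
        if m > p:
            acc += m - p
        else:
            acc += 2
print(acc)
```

23

m=1,p=2: not 1>2, acc = 0+2 = 2
m=1,p=3: not 1>3, acc = 2+2 = 4
m=1,p=4: not 1>4, acc = 4+2 = 6
m=1,p=5: not 1>5, acc = 6+2 = 8
m=2,p=2: not 2>2, acc = 8+2 = 10
m=2,p=3: not 2>3, acc = 10+2 = 12
m=2,p=4: not 2>4, acc = 12+2 = 14
m=2,p=5: not 2>5, acc = 14+2 = 16
m=3,p=2: 3>2, acc = 16+1 = 17
m=3,p=3: not 3>3, acc = 17+2 = 19
m=3,p=4: not 3>4, acc = 19+2 = 21
m=3,p=5: not 3>5, acc = 21+2 = 23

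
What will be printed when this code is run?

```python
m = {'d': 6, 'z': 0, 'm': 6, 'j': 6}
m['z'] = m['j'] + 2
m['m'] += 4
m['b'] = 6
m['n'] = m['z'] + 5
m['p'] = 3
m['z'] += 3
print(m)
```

m['z'] = m['j']+2 = 8 → {'d': 6, 'z': 8, 'm': 6, 'j': 6}
m['m'] = 6+4 = 10 → {'d': 6, 'z': 8, 'm': 10, 'j': 6}
m['b'] = 6 → {'d': 6, 'z': 8, 'm': 10, 'j': 6, 'b': 6}
m['n'] = m['z']+5 = 13 → {'d': 6, 'z': 8, 'm': 10, 'j': 6, 'b': 6, 'n': 13}
m['p'] = 3 → {'d': 6, 'z': 8, 'm': 10, 'j': 6, 'b': 6, 'n': 13, 'p': 3}
m['z'] = 8+3 = 11 → {'d': 6, 'z': 11, 'm': 10, 'j': 6, 'b': 6, 'n': 13, 'p': 3}

{'d': 6, 'z': 11, 'm': 10, 'j': 6, 'b': 6, 'n': 13, 'p': 3}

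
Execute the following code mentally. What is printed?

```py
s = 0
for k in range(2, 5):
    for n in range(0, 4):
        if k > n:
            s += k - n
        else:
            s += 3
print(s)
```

k=2,n=0: 2>0, s = 0+2 = 2
k=2,n=1: 2>1, s = 2+1 = 3
k=2,n=2: not 2>2, s = 3+3 = 6
k=2,n=3: not 2>3, s = 6+3 = 9
k=3,n=0: 3>0, s = 9+3 = 12
k=3,n=1: 3>1, s = 12+2 = 14
k=3,n=2: 3>2, s = 14+1 = 15
k=3,n=3: not 3>3, s = 15+3 = 18
k=4,n=0: 4>0, s = 18+4 = 22
k=4,n=1: 4>1, s = 22+3 = 25
k=4,n=2: 4>2, s = 25+2 = 27
k=4,n=3: 4>3, s = 27+1 = 28

28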